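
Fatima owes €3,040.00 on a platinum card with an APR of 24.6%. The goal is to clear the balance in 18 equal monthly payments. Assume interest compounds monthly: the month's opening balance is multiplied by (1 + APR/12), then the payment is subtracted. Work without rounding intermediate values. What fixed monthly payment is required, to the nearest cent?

Monthly rate r = 24.6%/12 = 2.05% = 0.0205.
Level-payment amortization: P = B₀·r / (1 − (1+r)^(−n)) = 3040.00·0.0205 / (1 − 1.0205^(−18)).
Denominator 1 − (1+r)^(−18) = 0.305989826.
P = 62.32 / 0.305989826 ≈ 203.67.

€203.67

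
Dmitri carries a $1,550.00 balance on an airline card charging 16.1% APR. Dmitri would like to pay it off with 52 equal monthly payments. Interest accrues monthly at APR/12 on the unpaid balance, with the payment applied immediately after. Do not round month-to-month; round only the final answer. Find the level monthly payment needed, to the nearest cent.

$41.60

Monthly rate r = 16.1%/12 = 1.34167% = 0.0134167.
Level-payment amortization: P = B₀·r / (1 − (1+r)^(−n)) = 1550.00·0.0134167 / (1 − 1.01342^(−52)).
Denominator 1 − (1+r)^(−52) = 0.499940372.
P = 20.7958 / 0.499940372 ≈ 41.60.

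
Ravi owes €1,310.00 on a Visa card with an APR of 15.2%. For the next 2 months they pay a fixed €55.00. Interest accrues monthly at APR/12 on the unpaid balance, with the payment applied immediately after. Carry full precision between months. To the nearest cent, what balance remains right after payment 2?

Monthly rate r = 15.2%/12 = 1.26667% = 0.0126667.
Each month: B ← B·(1+r) − €55.00.
Month 1: interest €16.59; balance after payment €1,271.59.
Month 2: interest €16.11; balance after payment €1,232.70.

€1,232.70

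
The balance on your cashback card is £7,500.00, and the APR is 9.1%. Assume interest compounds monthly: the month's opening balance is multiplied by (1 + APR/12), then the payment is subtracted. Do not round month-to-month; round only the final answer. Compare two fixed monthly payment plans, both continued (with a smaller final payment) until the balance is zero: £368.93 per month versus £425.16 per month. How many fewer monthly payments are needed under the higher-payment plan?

Monthly rate r = 9.1%/12 = 0.758333% = 0.00758333.
At £368.93/mo: n = ⌈−ln(1 − rB₀/P)/ln(1+r)⌉ = 23 payments (last £59.94); total interest = total paid − £7,500.00 = £676.40.
At £425.16/mo: 20 payments (last £3.88); total interest £581.92.
Payments saved = 23 − 20 = 3.

3 fewer payments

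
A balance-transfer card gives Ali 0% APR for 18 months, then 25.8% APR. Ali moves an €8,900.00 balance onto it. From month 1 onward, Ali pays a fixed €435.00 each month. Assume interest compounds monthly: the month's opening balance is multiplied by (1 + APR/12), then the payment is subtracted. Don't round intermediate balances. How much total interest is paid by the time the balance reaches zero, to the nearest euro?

Promo months 1–18 at r₀ = 0%/12 = 0; months 19+ at r₁ = 25.8%/12 = 0.0215.
After month 18 (no interest yet): B = €8,900.00 − 18·€435.00 = €1,070.00.
Then at r₁ with €435.00/mo: n₂ = −ln(1 − r₁·B/P)/ln(1+r₁) ≈ 2.55 → 3 more payments.
Total paid = 20·€435.00 + €242.25 = €8,942.25; interest = €8,942.25 − €8,900.00 = €42.25.

€42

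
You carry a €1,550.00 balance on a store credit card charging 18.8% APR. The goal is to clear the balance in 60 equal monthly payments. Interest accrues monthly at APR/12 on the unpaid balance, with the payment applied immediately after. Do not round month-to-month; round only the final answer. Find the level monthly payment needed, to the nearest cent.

Monthly rate r = 18.8%/12 = 1.56667% = 0.0156667.
Level-payment amortization: P = B₀·r / (1 − (1+r)^(−n)) = 1550.00·0.0156667 / (1 − 1.01567^(−60)).
Denominator 1 − (1+r)^(−60) = 0.606515137.
P = 24.2833 / 0.606515137 ≈ 40.04.

€40.04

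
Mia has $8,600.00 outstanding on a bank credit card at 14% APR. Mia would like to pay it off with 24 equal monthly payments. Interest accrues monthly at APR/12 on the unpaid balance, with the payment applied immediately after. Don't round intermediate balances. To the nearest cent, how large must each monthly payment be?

$412.91

Monthly rate r = 14%/12 = 1.16667% = 0.0116667.
Level-payment amortization: P = B₀·r / (1 − (1+r)^(−n)) = 8600.00·0.0116667 / (1 − 1.01167^(−24)).
Denominator 1 − (1+r)^(−24) = 0.242990337.
P = 100.333 / 0.242990337 ≈ 412.91.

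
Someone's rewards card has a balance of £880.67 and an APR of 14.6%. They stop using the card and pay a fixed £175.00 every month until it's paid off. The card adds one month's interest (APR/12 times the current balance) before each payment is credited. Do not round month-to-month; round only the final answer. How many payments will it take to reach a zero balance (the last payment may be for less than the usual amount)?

Monthly rate r = 14.6%/12 = 1.21667% = 0.0121667.
Recurrence: B ← B·(1+r) − £175.00.
Month 1: interest £10.71; balance after payment £716.38.
Month 2: interest £8.72; balance after payment £550.10.
Month 3: interest £6.69; balance after payment £381.79.
Month 4: interest £4.65; balance after payment £211.44.
Month 5: interest £2.57; balance after payment £39.01.
Month 6: interest £0.47; balance after payment £0.00.

6 payments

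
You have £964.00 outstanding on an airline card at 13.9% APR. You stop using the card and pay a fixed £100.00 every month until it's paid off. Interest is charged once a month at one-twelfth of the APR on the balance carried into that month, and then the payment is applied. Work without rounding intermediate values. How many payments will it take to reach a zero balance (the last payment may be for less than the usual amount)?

Monthly rate r = 13.9%/12 = 1.15833% = 0.0115833.
Recurrence: B ← B·(1+r) − £100.00.
Month 1: interest £11.17; balance after payment £875.17.
Month 2: interest £10.14; balance after payment £785.30.
Closed form: n = −ln(1 − rB₀/P)/ln(1+r) = −ln(0.88834)/ln(1.01158) ≈ 10.281, so the balance reaches zero during payment 11.

11 payments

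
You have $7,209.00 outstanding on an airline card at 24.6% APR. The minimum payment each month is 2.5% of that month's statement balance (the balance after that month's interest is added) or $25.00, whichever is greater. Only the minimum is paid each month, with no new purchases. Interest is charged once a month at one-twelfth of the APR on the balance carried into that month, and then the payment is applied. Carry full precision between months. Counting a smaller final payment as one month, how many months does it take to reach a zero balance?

Monthly rate r = 24.6%/12 = 2.05% = 0.0205.
While 2.5% of the post-interest balance exceeds $25.00, each month B ← (B·(1+r))·(1 − 0.025), i.e. B shrinks by the factor (1+r)·0.975 = 0.99499.
This holds for months 1–398. Entering month 399 the balance is $975.64; 2.5% of the post-interest balance is now below $25.00, so the flat $25.00 minimum applies from here.
From month 399 a fixed $25.00 at rate r clears $975.64 in 80 more payments. Total: 398 + 80 = 478 months.

478 months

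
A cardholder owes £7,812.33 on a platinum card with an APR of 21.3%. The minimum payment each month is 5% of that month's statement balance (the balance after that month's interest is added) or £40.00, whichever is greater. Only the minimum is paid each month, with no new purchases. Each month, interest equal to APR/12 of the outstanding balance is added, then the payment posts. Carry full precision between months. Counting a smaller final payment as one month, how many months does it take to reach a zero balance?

Monthly rate r = 21.3%/12 = 1.775% = 0.01775.
While 5% of the post-interest balance exceeds £40.00, each month B ← (B·(1+r))·(1 − 0.05), i.e. B shrinks by the factor (1+r)·0.95 = 0.96686.
This holds for months 1–69. Entering month 70 the balance is £763.74; 5% of the post-interest balance is now below £40.00, so the flat £40.00 minimum applies from here.
From month 70 a fixed £40.00 at rate r clears £763.74 in 24 more payments. Total: 69 + 24 = 93 months.

93 months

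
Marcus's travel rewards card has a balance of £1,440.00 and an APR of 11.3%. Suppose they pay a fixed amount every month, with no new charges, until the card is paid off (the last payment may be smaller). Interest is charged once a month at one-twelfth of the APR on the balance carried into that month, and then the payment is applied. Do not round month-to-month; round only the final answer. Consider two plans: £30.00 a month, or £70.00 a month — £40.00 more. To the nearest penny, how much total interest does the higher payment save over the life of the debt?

£317.13

Monthly rate r = 11.3%/12 = 0.941667% = 0.00941667.
At £30.00/mo: n = ⌈−ln(1 − rB₀/P)/ln(1+r)⌉ = 65 payments (last £5.25); total interest = total paid − £1,440.00 = £485.25.
At £70.00/mo: 23 payments (last £68.12); total interest £168.12.
Interest saved = £485.25 − £168.12 = £317.13.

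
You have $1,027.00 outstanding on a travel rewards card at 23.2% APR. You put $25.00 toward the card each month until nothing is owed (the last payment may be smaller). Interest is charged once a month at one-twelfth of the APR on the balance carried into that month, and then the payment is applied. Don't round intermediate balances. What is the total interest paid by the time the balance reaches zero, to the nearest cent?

Monthly rate r = 23.2%/12 = 1.93333% = 0.0193333.
Payoff takes n = ⌈−ln(1 − rB₀/P)/ln(1+r)⌉ = ⌈82.559⌉ = 83 payments; the last is $14.04.
Total paid = 82·$25.00 + $14.04 = $2,064.04.
Total interest = total paid − principal = $2,064.04 − $1,027.00 = $1,037.04.

$1,037.04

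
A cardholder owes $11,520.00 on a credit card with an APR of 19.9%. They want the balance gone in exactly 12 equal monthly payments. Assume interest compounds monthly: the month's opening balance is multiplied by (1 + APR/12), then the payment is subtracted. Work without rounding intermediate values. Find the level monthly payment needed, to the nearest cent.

Monthly rate r = 19.9%/12 = 1.65833% = 0.0165833.
Level-payment amortization: P = B₀·r / (1 − (1+r)^(−n)) = 11520.00·0.0165833 / (1 − 1.01658^(−12)).
Denominator 1 − (1+r)^(−12) = 0.17911149.
P = 191.04 / 0.17911149 ≈ 1066.60.

$1,066.60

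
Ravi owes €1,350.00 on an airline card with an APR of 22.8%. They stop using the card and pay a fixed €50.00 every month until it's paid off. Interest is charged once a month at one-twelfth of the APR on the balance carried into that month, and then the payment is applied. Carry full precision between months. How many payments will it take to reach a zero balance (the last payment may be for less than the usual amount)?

39 payments

Monthly rate r = 22.8%/12 = 1.9% = 0.019.
Recurrence: B ← B·(1+r) − €50.00.
Month 1: interest €25.65; balance after payment €1,325.65.
Month 2: interest €25.19; balance after payment €1,300.84.
Closed form: n = −ln(1 − rB₀/P)/ln(1+r) = −ln(0.487)/ln(1.019) ≈ 38.227, so the balance reaches zero during payment 39.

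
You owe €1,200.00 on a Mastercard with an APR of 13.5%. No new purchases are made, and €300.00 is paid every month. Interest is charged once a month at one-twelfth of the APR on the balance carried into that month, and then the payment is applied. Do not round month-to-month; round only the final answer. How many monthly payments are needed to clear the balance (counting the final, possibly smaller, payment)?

Monthly rate r = 13.5%/12 = 1.125% = 0.01125.
Recurrence: B ← B·(1+r) − €300.00.
Month 1: interest €13.50; balance after payment €913.50.
Month 2: interest €10.28; balance after payment €623.78.
Month 3: interest €7.02; balance after payment €330.79.
Month 4: interest €3.72; balance after payment €34.52.
Month 5: interest €0.39; balance after payment €0.00.

5 months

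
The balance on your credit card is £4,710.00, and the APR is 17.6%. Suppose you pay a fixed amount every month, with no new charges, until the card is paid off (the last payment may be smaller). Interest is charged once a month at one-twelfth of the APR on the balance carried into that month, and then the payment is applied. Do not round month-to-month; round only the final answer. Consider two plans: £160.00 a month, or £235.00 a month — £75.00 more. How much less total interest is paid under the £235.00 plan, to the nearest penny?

Monthly rate r = 17.6%/12 = 1.46667% = 0.0146667.
At £160.00/mo: n = ⌈−ln(1 − rB₀/P)/ln(1+r)⌉ = 39 payments (last £131.03); total interest = total paid − £4,710.00 = £1,501.03.
At £235.00/mo: 24 payments (last £213.13); total interest £908.13.
Interest saved = £1,501.03 − £908.13 = £592.90.

£592.90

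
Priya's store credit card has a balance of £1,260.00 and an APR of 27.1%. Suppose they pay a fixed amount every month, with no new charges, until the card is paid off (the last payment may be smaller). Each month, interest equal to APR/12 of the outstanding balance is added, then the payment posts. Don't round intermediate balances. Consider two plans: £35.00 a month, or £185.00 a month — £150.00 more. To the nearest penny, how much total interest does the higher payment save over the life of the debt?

Monthly rate r = 27.1%/12 = 2.25833% = 0.0225833.
At £35.00/mo: n = ⌈−ln(1 − rB₀/P)/ln(1+r)⌉ = 76 payments (last £2.75); total interest = total paid − £1,260.00 = £1,367.75.
At £185.00/mo: 8 payments (last £89.05); total interest £124.05.
Interest saved = £1,367.75 − £124.05 = £1,243.70.

£1,243.70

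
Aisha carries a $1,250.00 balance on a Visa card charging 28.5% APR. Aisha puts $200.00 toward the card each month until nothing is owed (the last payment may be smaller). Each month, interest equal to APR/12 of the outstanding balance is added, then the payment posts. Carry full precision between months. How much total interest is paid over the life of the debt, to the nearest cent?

$119.43

Monthly rate r = 28.5%/12 = 2.375% = 0.02375.
Payoff takes n = ⌈−ln(1 − rB₀/P)/ln(1+r)⌉ = ⌈6.846⌉ = 7 payments; the last is $169.43.
Total paid = 6·$200.00 + $169.43 = $1,369.43.
Total interest = total paid − principal = $1,369.43 − $1,250.00 = $119.43.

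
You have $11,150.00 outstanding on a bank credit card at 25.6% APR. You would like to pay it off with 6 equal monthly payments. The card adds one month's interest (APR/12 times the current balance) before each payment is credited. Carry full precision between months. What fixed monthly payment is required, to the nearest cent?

Monthly rate r = 25.6%/12 = 2.13333% = 0.0213333.
Level-payment amortization: P = B₀·r / (1 − (1+r)^(−n)) = 11150.00·0.0213333 / (1 − 1.02133^(−6)).
Denominator 1 − (1+r)^(−6) = 0.118961346.
P = 237.867 / 0.118961346 ≈ 1999.53.

$1,999.53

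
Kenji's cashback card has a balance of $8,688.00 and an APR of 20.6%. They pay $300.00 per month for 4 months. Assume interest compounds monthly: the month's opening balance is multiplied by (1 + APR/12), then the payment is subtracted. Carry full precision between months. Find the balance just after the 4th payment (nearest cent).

Monthly rate r = 20.6%/12 = 1.71667% = 0.0171667.
Each month: B ← B·(1+r) − $300.00.
Month 1: interest $149.14; balance after payment $8,537.14.
Month 2: interest $146.55; balance after payment $8,383.70.
Month 3: interest $143.92; balance after payment $8,227.62.
Month 4: interest $141.24; balance after payment $8,068.86.

$8,068.86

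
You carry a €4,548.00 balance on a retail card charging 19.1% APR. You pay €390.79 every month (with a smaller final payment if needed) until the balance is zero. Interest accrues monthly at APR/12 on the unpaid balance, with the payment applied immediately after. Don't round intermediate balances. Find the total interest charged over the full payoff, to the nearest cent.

€521.75

Monthly rate r = 19.1%/12 = 1.59167% = 0.0159167.
Payoff takes n = ⌈−ln(1 − rB₀/P)/ln(1+r)⌉ = ⌈12.973⌉ = 13 payments; the last is €380.27.
Total paid = 12·€390.79 + €380.27 = €5,069.75.
Total interest = total paid − principal = €5,069.75 − €4,548.00 = €521.75.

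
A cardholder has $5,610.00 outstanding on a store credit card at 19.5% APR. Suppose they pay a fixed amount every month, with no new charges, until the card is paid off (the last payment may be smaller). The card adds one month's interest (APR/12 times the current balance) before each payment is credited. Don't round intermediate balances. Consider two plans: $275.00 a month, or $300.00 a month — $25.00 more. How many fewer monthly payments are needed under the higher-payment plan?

Monthly rate r = 19.5%/12 = 1.625% = 0.01625.
At $275.00/mo: n = ⌈−ln(1 − rB₀/P)/ln(1+r)⌉ = 25 payments (last $270.50); total interest = total paid − $5,610.00 = $1,260.50.
At $300.00/mo: 23 payments (last $142.04); total interest $1,132.04.
Payments saved = 25 − 23 = 2.

2 fewer payments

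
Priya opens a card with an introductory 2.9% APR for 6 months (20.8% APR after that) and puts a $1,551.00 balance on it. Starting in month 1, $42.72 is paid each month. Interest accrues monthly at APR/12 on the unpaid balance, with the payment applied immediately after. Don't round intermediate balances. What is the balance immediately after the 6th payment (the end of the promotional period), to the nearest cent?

$1,315.75

Promo months 1–6 at r₀ = 2.9%/12 = 0.00241667; months 7+ at r₁ = 20.8%/12 = 0.0173333.
After month 6: iterate B ← B·(1+r₀) − $42.72 for 6 months → $1,315.75.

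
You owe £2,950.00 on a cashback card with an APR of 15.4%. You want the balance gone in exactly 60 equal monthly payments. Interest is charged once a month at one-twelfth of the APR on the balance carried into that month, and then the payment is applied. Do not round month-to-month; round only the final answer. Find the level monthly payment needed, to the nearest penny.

£70.80

Monthly rate r = 15.4%/12 = 1.28333% = 0.0128333.
Level-payment amortization: P = B₀·r / (1 − (1+r)^(−n)) = 2950.00·0.0128333 / (1 − 1.01283^(−60)).
Denominator 1 − (1+r)^(−60) = 0.534713082.
P = 37.8583 / 0.534713082 ≈ 70.80.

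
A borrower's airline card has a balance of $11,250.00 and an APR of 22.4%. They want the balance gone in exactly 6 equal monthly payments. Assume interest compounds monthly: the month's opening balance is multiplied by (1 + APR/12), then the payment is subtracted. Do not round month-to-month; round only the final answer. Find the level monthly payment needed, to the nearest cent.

$1,999.39

Monthly rate r = 22.4%/12 = 1.86667% = 0.0186667.
Level-payment amortization: P = B₀·r / (1 − (1+r)^(−n)) = 11250.00·0.0186667 / (1 − 1.01867^(−6)).
Denominator 1 − (1+r)^(−6) = 0.105032161.
P = 210 / 0.105032161 ≈ 1999.39.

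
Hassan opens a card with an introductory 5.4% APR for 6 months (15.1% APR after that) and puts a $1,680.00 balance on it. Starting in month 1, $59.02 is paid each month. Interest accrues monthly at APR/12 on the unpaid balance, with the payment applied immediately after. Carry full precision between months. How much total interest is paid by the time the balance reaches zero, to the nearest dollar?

Promo months 1–6 at r₀ = 5.4%/12 = 0.0045; months 7+ at r₁ = 15.1%/12 = 0.0125833.
After month 6: iterate B ← B·(1+r₀) − $59.02 for 6 months → $1,367.75.
Then at r₁ with $59.02/mo: n₂ = −ln(1 − r₁·B/P)/ln(1+r₁) ≈ 27.57 → 28 more payments.
Total paid = 33·$59.02 + $33.74 = $1,981.40; interest = $1,981.40 − $1,680.00 = $301.40.

$301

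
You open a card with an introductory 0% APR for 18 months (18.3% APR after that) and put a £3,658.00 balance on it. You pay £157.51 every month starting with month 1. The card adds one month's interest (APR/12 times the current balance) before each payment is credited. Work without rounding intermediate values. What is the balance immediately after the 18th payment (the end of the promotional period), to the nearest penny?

Promo months 1–18 at r₀ = 0%/12 = 0; months 19+ at r₁ = 18.3%/12 = 0.01525.
After month 18 (no interest yet): B = £3,658.00 − 18·£157.51 = £822.82.

£822.82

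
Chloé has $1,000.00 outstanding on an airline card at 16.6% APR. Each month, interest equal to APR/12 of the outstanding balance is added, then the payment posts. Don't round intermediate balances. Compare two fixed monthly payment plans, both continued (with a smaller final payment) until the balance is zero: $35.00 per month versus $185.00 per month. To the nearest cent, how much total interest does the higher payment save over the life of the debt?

Monthly rate r = 16.6%/12 = 1.38333% = 0.0138333.
At $35.00/mo: n = ⌈−ln(1 − rB₀/P)/ln(1+r)⌉ = 37 payments (last $21.29); total interest = total paid − $1,000.00 = $281.29.
At $185.00/mo: 6 payments (last $121.82); total interest $46.82.
Interest saved = $281.29 − $46.82 = $234.47.

$234.47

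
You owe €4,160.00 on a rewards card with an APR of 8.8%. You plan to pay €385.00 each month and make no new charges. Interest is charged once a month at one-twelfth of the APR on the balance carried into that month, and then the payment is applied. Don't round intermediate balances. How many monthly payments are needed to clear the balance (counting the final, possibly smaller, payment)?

12 months

Monthly rate r = 8.8%/12 = 0.733333% = 0.00733333.
Recurrence: B ← B·(1+r) − €385.00.
Month 1: interest €30.51; balance after payment €3,805.51.
Month 2: interest €27.91; balance after payment €3,448.41.
Closed form: n = −ln(1 − rB₀/P)/ln(1+r) = −ln(0.92076)/ln(1.00733) ≈ 11.299, so the balance reaches zero during payment 12.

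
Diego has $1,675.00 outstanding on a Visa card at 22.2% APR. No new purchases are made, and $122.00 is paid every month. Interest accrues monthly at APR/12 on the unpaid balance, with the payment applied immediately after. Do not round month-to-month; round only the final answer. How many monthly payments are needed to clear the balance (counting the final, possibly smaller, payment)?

16 months

Monthly rate r = 22.2%/12 = 1.85% = 0.0185.
Recurrence: B ← B·(1+r) − $122.00.
Month 1: interest $30.99; balance after payment $1,583.99.
Month 2: interest $29.30; balance after payment $1,491.29.
Closed form: n = −ln(1 − rB₀/P)/ln(1+r) = −ln(0.746)/ln(1.0185) ≈ 15.985, so the balance reaches zero during payment 16.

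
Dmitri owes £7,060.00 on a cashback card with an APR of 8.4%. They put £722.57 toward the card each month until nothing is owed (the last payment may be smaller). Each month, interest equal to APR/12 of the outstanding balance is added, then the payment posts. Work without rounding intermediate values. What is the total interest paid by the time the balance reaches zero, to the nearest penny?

Monthly rate r = 8.4%/12 = 0.7% = 0.007.
Payoff takes n = ⌈−ln(1 − rB₀/P)/ln(1+r)⌉ = ⌈10.156⌉ = 11 payments; the last is £113.24.
Total paid = 10·£722.57 + £113.24 = £7,338.94.
Total interest = total paid − principal = £7,338.94 − £7,060.00 = £278.94.

£278.94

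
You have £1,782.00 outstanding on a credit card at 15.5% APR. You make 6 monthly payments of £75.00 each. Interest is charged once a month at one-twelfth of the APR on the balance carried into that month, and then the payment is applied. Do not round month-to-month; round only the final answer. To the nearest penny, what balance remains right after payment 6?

Monthly rate r = 15.5%/12 = 1.29167% = 0.0129167.
Each month: B ← B·(1+r) − £75.00.
Month 1: interest £23.02; balance after payment £1,730.02.
Month 2: interest £22.35; balance after payment £1,677.36.
Month 3: interest £21.67; balance after payment £1,624.03.
Month 4: interest £20.98; balance after payment £1,570.01.
Month 5: interest £20.28; balance after payment £1,515.29.
Month 6: interest £19.57; balance after payment £1,459.86.

£1,459.86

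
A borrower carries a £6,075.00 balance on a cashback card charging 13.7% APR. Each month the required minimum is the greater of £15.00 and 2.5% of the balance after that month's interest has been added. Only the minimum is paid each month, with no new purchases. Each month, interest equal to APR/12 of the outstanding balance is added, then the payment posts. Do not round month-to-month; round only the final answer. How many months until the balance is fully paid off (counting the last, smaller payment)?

220 months

Monthly rate r = 13.7%/12 = 1.14167% = 0.0114167.
While 2.5% of the post-interest balance exceeds £15.00, each month B ← (B·(1+r))·(1 − 0.025), i.e. B shrinks by the factor (1+r)·0.975 = 0.98613.
This holds for months 1–167. Entering month 168 the balance is £589.72; 2.5% of the post-interest balance is now below £15.00, so the flat £15.00 minimum applies from here.
From month 168 a fixed £15.00 at rate r clears £589.72 in 53 more payments. Total: 167 + 53 = 220 months.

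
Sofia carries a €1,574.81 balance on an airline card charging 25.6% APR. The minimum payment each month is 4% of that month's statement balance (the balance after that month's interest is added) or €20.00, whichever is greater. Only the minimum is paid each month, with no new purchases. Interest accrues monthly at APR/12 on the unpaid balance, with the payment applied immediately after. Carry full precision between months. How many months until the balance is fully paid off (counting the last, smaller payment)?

Monthly rate r = 25.6%/12 = 2.13333% = 0.0213333.
While 4% of the post-interest balance exceeds €20.00, each month B ← (B·(1+r))·(1 − 0.04), i.e. B shrinks by the factor (1+r)·0.96 = 0.98048.
This holds for months 1–60. Entering month 61 the balance is €482.56; 4% of the post-interest balance is now below €20.00, so the flat €20.00 minimum applies from here.
From month 61 a fixed €20.00 at rate r clears €482.56 in 35 more payments. Total: 60 + 35 = 95 months.

95 months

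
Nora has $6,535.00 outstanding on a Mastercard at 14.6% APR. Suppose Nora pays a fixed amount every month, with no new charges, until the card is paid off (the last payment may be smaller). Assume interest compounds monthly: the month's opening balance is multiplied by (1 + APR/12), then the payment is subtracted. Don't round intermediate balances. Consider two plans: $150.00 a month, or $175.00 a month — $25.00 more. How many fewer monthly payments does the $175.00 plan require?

12 fewer payments

Monthly rate r = 14.6%/12 = 1.21667% = 0.0121667.
At $150.00/mo: n = ⌈−ln(1 − rB₀/P)/ln(1+r)⌉ = 63 payments (last $66.85); total interest = total paid − $6,535.00 = $2,831.85.
At $175.00/mo: 51 payments (last $15.91); total interest $2,230.91.
Payments saved = 63 − 51 = 12.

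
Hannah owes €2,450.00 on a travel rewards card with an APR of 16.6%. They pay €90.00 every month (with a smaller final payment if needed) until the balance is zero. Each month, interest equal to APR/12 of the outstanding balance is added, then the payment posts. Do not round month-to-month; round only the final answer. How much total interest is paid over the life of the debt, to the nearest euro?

€646

Monthly rate r = 16.6%/12 = 1.38333% = 0.0138333.
Payoff takes n = ⌈−ln(1 − rB₀/P)/ln(1+r)⌉ = ⌈34.394⌉ = 35 payments; the last is €35.62.
Total paid = 34·€90.00 + €35.62 = €3,095.62.
Total interest = total paid − principal = €3,095.62 − €2,450.00 = €645.62.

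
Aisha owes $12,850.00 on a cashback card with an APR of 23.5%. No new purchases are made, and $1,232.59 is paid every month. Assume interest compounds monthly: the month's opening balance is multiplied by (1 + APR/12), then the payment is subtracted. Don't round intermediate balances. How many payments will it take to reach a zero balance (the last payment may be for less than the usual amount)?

Monthly rate r = 23.5%/12 = 1.95833% = 0.0195833.
Recurrence: B ← B·(1+r) − $1,232.59.
Month 1: interest $251.65; balance after payment $11,869.06.
Month 2: interest $232.44; balance after payment $10,868.90.
Closed form: n = −ln(1 − rB₀/P)/ln(1+r) = −ln(0.79584)/ln(1.01958) ≈ 11.775, so the balance reaches zero during payment 12.

12 payments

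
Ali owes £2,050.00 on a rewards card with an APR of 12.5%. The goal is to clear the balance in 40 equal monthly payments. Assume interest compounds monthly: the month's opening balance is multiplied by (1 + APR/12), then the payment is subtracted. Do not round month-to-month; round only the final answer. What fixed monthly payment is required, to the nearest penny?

Monthly rate r = 12.5%/12 = 1.04167% = 0.0104167.
Level-payment amortization: P = B₀·r / (1 − (1+r)^(−n)) = 2050.00·0.0104167 / (1 − 1.01042^(−40)).
Denominator 1 − (1+r)^(−40) = 0.339337052.
P = 21.3542 / 0.339337052 ≈ 62.93.

£62.93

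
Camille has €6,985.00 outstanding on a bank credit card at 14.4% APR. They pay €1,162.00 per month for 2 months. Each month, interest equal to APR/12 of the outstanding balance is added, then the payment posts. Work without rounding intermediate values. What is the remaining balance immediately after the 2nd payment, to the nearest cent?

Monthly rate r = 14.4%/12 = 1.2% = 0.012.
Each month: B ← B·(1+r) − €1,162.00.
Month 1: interest €83.82; balance after payment €5,906.82.
Month 2: interest €70.88; balance after payment €4,815.70.

€4,815.70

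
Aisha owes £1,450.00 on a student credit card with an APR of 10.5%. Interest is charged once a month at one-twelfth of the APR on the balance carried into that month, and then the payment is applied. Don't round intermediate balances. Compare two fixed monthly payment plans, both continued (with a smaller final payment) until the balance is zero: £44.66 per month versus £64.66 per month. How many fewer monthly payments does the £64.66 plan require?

Monthly rate r = 10.5%/12 = 0.875% = 0.00875.
At £44.66/mo: n = ⌈−ln(1 − rB₀/P)/ln(1+r)⌉ = 39 payments (last £16.18); total interest = total paid − £1,450.00 = £263.26.
At £64.66/mo: 26 payments (last £4.69); total interest £171.19.
Payments saved = 39 − 26 = 13.

13 fewer payments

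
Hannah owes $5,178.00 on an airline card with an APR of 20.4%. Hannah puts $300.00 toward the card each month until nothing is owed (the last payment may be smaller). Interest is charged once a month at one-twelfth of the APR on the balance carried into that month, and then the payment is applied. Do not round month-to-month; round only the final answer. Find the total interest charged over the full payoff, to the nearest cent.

Monthly rate r = 20.4%/12 = 1.7% = 0.017.
Payoff takes n = ⌈−ln(1 − rB₀/P)/ln(1+r)⌉ = ⌈20.604⌉ = 21 payments; the last is $181.71.
Total paid = 20·$300.00 + $181.71 = $6,181.71.
Total interest = total paid − principal = $6,181.71 − $5,178.00 = $1,003.71.

$1,003.71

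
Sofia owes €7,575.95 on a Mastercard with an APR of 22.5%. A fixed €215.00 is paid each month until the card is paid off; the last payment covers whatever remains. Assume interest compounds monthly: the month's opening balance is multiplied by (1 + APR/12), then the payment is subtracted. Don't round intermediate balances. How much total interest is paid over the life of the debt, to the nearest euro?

Monthly rate r = 22.5%/12 = 1.875% = 0.01875.
Payoff takes n = ⌈−ln(1 − rB₀/P)/ln(1+r)⌉ = ⌈58.184⌉ = 59 payments; the last is €39.89.
Total paid = 58·€215.00 + €39.89 = €12,509.89.
Total interest = total paid − principal = €12,509.89 − €7,575.95 = €4,933.94.

€4,934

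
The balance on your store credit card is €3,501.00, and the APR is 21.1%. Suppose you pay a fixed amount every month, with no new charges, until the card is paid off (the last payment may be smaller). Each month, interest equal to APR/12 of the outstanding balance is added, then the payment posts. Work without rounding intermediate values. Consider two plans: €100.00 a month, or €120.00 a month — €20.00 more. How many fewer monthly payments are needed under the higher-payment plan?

Monthly rate r = 21.1%/12 = 1.75833% = 0.0175833.
At €100.00/mo: n = ⌈−ln(1 − rB₀/P)/ln(1+r)⌉ = 55 payments (last €85.04); total interest = total paid − €3,501.00 = €1,984.04.
At €120.00/mo: 42 payments (last €33.44); total interest €1,452.44.
Payments saved = 55 − 42 = 13.

13 fewer payments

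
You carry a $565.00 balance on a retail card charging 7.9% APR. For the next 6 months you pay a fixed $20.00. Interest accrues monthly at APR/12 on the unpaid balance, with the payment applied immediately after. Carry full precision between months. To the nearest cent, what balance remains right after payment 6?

Monthly rate r = 7.9%/12 = 0.658333% = 0.00658333.
Each month: B ← B·(1+r) − $20.00.
Month 1: interest $3.72; balance after payment $548.72.
Month 2: interest $3.61; balance after payment $532.33.
Month 3: interest $3.50; balance after payment $515.84.
Month 4: interest $3.40; balance after payment $499.23.
Month 5: interest $3.29; balance after payment $482.52.
Month 6: interest $3.18; balance after payment $465.70.

$465.70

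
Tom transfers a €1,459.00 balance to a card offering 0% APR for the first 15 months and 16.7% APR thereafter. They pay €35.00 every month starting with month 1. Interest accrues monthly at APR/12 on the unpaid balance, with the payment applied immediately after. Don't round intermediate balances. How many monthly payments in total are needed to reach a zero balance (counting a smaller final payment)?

49 payments

Promo months 1–15 at r₀ = 0%/12 = 0; months 16+ at r₁ = 16.7%/12 = 0.0139167.
After month 15 (no interest yet): B = €1,459.00 − 15·€35.00 = €934.00.
Then at r₁ with €35.00/mo: n₂ = −ln(1 − r₁·B/P)/ln(1+r₁) ≈ 33.59 → 34 more payments.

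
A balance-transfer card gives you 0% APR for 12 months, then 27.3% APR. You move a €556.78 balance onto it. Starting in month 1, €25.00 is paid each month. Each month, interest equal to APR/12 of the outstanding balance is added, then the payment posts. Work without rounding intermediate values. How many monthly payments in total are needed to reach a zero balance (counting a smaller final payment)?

24 payments

Promo months 1–12 at r₀ = 0%/12 = 0; months 13+ at r₁ = 27.3%/12 = 0.02275.
After month 12 (no interest yet): B = €556.78 − 12·€25.00 = €256.78.
Then at r₁ with €25.00/mo: n₂ = −ln(1 − r₁·B/P)/ln(1+r₁) ≈ 11.83 → 12 more payments.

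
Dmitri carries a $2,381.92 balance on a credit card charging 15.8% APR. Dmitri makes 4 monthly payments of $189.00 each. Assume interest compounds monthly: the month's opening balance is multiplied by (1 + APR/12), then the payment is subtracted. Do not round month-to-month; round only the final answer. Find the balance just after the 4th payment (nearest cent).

$1,738.80

Monthly rate r = 15.8%/12 = 1.31667% = 0.0131667.
Each month: B ← B·(1+r) − $189.00.
Month 1: interest $31.36; balance after payment $2,224.28.
Month 2: interest $29.29; balance after payment $2,064.57.
Month 3: interest $27.18; balance after payment $1,902.75.
Month 4: interest $25.05; balance after payment $1,738.80.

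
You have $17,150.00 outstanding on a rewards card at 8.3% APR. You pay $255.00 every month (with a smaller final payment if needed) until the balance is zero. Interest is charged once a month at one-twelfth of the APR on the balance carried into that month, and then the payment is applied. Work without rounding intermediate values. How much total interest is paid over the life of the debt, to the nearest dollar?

Monthly rate r = 8.3%/12 = 0.691667% = 0.00691667.
Payoff takes n = ⌈−ln(1 − rB₀/P)/ln(1+r)⌉ = ⌈90.793⌉ = 91 payments; the last is $202.41.
Total paid = 90·$255.00 + $202.41 = $23,152.41.
Total interest = total paid − principal = $23,152.41 − $17,150.00 = $6,002.41.

$6,002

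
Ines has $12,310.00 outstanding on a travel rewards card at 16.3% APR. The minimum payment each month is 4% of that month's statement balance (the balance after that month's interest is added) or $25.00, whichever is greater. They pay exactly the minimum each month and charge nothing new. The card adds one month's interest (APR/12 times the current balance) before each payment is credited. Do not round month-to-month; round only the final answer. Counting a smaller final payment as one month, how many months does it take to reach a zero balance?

Monthly rate r = 16.3%/12 = 1.35833% = 0.0135833.
While 4% of the post-interest balance exceeds $25.00, each month B ← (B·(1+r))·(1 − 0.04), i.e. B shrinks by the factor (1+r)·0.96 = 0.97304.
This holds for months 1–110. Entering month 111 the balance is $609.02; 4% of the post-interest balance is now below $25.00, so the flat $25.00 minimum applies from here.
From month 111 a fixed $25.00 at rate r clears $609.02 in 30 more payments. Total: 110 + 30 = 140 months.

140 months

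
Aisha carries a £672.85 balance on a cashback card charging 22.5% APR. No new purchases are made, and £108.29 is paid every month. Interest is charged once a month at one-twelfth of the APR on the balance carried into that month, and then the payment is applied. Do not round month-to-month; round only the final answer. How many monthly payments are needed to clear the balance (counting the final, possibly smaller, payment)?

7 months

Monthly rate r = 22.5%/12 = 1.875% = 0.01875.
Recurrence: B ← B·(1+r) − £108.29.
Month 1: interest £12.62; balance after payment £577.18.
Month 2: interest £10.82; balance after payment £479.71.
Closed form: n = −ln(1 − rB₀/P)/ln(1+r) = −ln(0.8835)/ln(1.01875) ≈ 6.668, so the balance reaches zero during payment 7.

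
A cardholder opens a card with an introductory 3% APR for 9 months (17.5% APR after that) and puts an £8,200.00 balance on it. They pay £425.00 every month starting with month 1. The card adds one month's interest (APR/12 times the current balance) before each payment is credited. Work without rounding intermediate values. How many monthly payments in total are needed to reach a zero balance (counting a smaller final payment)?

21 payments

Promo months 1–9 at r₀ = 3%/12 = 0.0025; months 10+ at r₁ = 17.5%/12 = 0.0145833.
After month 9: iterate B ← B·(1+r₀) − £425.00 for 9 months → £4,522.88.
Then at r₁ with £425.00/mo: n₂ = −ln(1 − r₁·B/P)/ln(1+r₁) ≈ 11.65 → 12 more payments.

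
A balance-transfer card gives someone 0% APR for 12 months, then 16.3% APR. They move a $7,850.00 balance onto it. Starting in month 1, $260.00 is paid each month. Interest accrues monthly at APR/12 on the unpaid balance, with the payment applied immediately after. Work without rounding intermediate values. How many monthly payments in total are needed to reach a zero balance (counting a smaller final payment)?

34 months

Promo months 1–12 at r₀ = 0%/12 = 0; months 13+ at r₁ = 16.3%/12 = 0.0135833.
After month 12 (no interest yet): B = $7,850.00 − 12·$260.00 = $4,730.00.
Then at r₁ with $260.00/mo: n₂ = −ln(1 − r₁·B/P)/ln(1+r₁) ≈ 21.04 → 22 more payments.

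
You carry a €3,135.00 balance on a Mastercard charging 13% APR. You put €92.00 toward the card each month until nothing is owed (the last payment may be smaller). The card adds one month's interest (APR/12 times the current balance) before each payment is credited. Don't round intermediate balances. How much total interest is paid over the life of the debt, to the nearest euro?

Monthly rate r = 13%/12 = 1.08333% = 0.0108333.
Payoff takes n = ⌈−ln(1 − rB₀/P)/ln(1+r)⌉ = ⌈42.756⌉ = 43 payments; the last is €69.65.
Total paid = 42·€92.00 + €69.65 = €3,933.65.
Total interest = total paid − principal = €3,933.65 − €3,135.00 = €798.65.

€799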